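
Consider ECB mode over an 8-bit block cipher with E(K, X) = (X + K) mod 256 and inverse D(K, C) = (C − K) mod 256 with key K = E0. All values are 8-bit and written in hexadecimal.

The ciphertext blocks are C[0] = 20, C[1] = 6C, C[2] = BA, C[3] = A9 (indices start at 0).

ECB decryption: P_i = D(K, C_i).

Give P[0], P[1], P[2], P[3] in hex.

P[0] = 40, P[1] = 8C, P[2] = DA, P[3] = C9

P[0]: D(K, 20) = 40.
P[1]: D(K, 6C) = 8C.
P[2]: D(K, BA) = DA.
P[3]: D(K, A9) = C9.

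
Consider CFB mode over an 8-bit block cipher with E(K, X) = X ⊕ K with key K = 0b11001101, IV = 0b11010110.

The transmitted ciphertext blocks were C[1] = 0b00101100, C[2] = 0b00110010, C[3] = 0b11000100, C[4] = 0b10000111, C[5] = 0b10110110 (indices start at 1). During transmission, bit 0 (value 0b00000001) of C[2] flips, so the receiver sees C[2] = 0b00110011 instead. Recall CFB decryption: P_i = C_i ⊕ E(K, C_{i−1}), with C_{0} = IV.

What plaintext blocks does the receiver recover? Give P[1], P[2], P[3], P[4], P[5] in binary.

P[1] = 0b00110111, P[2] = 0b11010010, P[3] = 0b00111010, P[4] = 0b10001110, P[5] = 0b11111100

Only C[2] changed, to 0b00110011. In CFB, a change in C_i flips the same bit in P_i and garbles P_{i+1}. Decrypting the received ciphertext:
P[1]: E(K, 0b11010110) = 0b00011011; 0b00101100 ⊕ 0b00011011 = 0b00110111.
P[2]: E(K, 0b00101100) = 0b11100001; 0b00110011 ⊕ 0b11100001 = 0b11010010.
P[3]: E(K, 0b00110011) = 0b11111110; 0b11000100 ⊕ 0b11111110 = 0b00111010.
P[4]: E(K, 0b11000100) = 0b00001001; 0b10000111 ⊕ 0b00001001 = 0b10001110.
P[5]: E(K, 0b10000111) = 0b01001010; 0b10110110 ⊕ 0b01001010 = 0b11111100.
Blocks that differ from the original plaintext: P[2], P[3].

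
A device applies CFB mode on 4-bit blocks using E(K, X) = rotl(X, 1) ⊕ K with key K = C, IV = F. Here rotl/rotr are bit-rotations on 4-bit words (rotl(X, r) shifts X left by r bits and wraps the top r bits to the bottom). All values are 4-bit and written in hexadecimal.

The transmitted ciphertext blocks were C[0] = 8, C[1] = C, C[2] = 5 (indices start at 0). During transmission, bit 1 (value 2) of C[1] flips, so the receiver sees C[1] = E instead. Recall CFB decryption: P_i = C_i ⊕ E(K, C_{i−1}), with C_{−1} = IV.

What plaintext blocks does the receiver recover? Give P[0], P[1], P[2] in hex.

P[0] = B, P[1] = 3, P[2] = 4

Only C[1] changed, to E. In CFB, a change in C_i flips the same bit in P_i and garbles P_{i+1}. Decrypting the received ciphertext:
P[0]: E(K, F) = 3; 8 ⊕ 3 = B.
P[1]: E(K, 8) = D; E ⊕ D = 3.
P[2]: E(K, E) = 1; 5 ⊕ 1 = 4.
Blocks that differ from the original plaintext: P[1], P[2].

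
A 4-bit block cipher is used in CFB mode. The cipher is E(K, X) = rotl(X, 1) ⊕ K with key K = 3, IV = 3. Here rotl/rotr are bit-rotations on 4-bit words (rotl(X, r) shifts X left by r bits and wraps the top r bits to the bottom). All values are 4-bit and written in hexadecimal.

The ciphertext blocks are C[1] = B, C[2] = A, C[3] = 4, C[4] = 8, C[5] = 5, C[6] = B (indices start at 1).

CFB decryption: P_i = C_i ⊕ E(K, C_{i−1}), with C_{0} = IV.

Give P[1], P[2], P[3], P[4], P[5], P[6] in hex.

P[1]: E(K, 3) = 5; B ⊕ 5 = E.
P[2]: E(K, B) = 4; A ⊕ 4 = E.
P[3]: E(K, A) = 6; 4 ⊕ 6 = 2.
P[4]: E(K, 4) = B; 8 ⊕ B = 3.
P[5]: E(K, 8) = 2; 5 ⊕ 2 = 7.
P[6]: E(K, 5) = 9; B ⊕ 9 = 2.

P[1] = E, P[2] = E, P[3] = 2, P[4] = 3, P[5] = 7, P[6] = 2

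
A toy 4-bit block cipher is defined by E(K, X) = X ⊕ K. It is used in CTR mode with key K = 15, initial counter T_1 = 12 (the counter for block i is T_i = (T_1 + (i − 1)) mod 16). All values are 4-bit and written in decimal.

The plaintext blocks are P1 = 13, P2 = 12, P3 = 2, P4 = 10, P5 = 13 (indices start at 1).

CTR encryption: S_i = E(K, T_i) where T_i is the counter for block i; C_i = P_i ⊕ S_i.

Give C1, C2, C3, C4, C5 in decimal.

C1: T = 12, S = E(K, T) = 3; 13 ⊕ 3 = 14.
C2: T = 13, S = E(K, T) = 2; 12 ⊕ 2 = 14.
C3: T = 14, S = E(K, T) = 1; 2 ⊕ 1 = 3.
C4: T = 15, S = E(K, T) = 0; 10 ⊕ 0 = 10.
C5: T = 0, S = E(K, T) = 15; 13 ⊕ 15 = 2.

C1 = 14, C2 = 14, C3 = 3, C4 = 10, C5 = 2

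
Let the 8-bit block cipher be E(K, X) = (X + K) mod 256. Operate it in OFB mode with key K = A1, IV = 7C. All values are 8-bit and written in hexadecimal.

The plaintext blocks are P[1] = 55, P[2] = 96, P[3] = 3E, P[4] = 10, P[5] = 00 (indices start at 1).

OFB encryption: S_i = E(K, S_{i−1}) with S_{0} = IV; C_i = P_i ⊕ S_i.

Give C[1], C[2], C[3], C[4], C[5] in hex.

C[1] = 48, C[2] = 28, C[3] = 61, C[4] = 10, C[5] = A1

C[1]: S = E(K, 7C) = 1D; 55 ⊕ 1D = 48.
C[2]: S = E(K, 1D) = BE; 96 ⊕ BE = 28.
C[3]: S = E(K, BE) = 5F; 3E ⊕ 5F = 61.
C[4]: S = E(K, 5F) = 00; 10 ⊕ 00 = 10.
C[5]: S = E(K, 00) = A1; 00 ⊕ A1 = A1.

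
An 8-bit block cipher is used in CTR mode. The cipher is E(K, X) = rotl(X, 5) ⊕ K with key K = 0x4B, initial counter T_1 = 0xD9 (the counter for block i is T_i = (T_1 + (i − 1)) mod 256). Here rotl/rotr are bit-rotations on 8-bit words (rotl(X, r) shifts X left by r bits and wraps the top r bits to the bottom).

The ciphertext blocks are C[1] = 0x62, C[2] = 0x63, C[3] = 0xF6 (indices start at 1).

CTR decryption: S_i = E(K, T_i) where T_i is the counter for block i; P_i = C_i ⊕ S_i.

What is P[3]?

P[3] = 0xC6

P[3]: T = 0xDB, S = E(K, T) = 0x30; 0xF6 ⊕ 0x30 = 0xC6.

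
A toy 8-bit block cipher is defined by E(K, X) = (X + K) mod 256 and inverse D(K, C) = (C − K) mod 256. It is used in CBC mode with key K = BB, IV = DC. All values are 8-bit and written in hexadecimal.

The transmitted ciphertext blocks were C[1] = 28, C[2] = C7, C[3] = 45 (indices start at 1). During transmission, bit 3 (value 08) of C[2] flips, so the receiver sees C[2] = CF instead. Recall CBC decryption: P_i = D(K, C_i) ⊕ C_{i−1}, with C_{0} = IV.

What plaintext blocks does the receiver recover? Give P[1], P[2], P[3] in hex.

Only C[2] changed, to CF. In CBC, a change in C_i garbles P_i and flips the same bit in P_{i+1}. Decrypting the received ciphertext:
P[1]: D(K, 28) = 6D; 6D ⊕ DC = B1.
P[2]: D(K, CF) = 14; 14 ⊕ 28 = 3C.
P[3]: D(K, 45) = 8A; 8A ⊕ CF = 45.
Blocks that differ from the original plaintext: P[2], P[3].

P[1] = B1, P[2] = 3C, P[3] = 45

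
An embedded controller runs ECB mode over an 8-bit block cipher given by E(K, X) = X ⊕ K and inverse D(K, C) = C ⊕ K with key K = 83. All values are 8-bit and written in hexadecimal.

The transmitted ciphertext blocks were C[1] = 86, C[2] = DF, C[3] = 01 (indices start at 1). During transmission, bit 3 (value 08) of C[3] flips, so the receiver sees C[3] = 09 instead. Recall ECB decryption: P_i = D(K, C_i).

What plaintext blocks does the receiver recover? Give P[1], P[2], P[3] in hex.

Only C[3] changed, to 09. In ECB, a change in C_i affects only P_i. Decrypting the received ciphertext:
P[1]: D(K, 86) = 05.
P[2]: D(K, DF) = 5C.
P[3]: D(K, 09) = 8A.
Blocks that differ from the original plaintext: P[3].

P[1] = 05, P[2] = 5C, P[3] = 8A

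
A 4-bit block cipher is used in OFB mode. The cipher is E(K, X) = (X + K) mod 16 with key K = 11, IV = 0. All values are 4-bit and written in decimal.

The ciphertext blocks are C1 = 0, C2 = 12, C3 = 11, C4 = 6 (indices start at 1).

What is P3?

P3 = 10

OFB decryption: S_i = E(K, S_{i−1}) with S_{0} = IV; P_i = C_i ⊕ S_i.
P1: S = E(K, 0) = 11; 0 ⊕ 11 = 11.
P2: S = E(K, 11) = 6; 12 ⊕ 6 = 10.
P3: S = E(K, 6) = 1; 11 ⊕ 1 = 10.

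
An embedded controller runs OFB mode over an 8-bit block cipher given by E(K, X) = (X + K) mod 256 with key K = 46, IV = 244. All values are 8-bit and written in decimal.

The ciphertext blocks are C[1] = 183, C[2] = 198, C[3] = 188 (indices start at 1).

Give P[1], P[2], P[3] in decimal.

P[1] = 149, P[2] = 150, P[3] = 194

OFB decryption: S_i = E(K, S_{i−1}) with S_{0} = IV; P_i = C_i ⊕ S_i.
P[1]: S = E(K, 244) = 34; 183 ⊕ 34 = 149.
P[2]: S = E(K, 34) = 80; 198 ⊕ 80 = 150.
P[3]: S = E(K, 80) = 126; 188 ⊕ 126 = 194.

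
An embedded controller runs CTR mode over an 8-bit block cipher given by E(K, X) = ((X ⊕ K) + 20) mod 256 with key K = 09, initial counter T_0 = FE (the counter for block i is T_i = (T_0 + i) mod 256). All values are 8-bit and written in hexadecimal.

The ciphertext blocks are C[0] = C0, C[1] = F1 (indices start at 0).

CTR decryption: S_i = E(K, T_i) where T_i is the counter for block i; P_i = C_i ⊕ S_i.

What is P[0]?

P[0]: T = FE, S = E(K, T) = 17; C0 ⊕ 17 = D7.

P[0] = D7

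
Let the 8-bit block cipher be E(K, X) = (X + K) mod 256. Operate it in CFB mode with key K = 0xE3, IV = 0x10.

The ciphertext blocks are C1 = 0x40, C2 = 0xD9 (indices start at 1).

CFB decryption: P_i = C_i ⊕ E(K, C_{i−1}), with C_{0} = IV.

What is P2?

P2 = 0xFA

P2: E(K, 0x40) = 0x23; 0xD9 ⊕ 0x23 = 0xFA.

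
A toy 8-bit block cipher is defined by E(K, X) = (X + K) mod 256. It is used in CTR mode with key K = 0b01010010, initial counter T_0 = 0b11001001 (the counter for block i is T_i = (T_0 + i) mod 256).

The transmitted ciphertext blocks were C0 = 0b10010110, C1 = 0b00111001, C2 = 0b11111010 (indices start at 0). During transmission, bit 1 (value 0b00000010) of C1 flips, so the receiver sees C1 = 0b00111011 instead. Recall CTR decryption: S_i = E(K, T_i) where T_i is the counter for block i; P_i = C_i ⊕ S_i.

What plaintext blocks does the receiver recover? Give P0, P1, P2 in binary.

Only C1 changed, to 0b00111011. In CTR, a change in C_i flips the same bit in P_i only; the keystream is unaffected. Decrypting the received ciphertext:
P0: T = 0b11001001, S = E(K, T) = 0b00011011; 0b10010110 ⊕ 0b00011011 = 0b10001101.
P1: T = 0b11001010, S = E(K, T) = 0b00011100; 0b00111011 ⊕ 0b00011100 = 0b00100111.
P2: T = 0b11001011, S = E(K, T) = 0b00011101; 0b11111010 ⊕ 0b00011101 = 0b11100111.
Blocks that differ from the original plaintext: P1.

P0 = 0b10001101, P1 = 0b00100111, P2 = 0b11100111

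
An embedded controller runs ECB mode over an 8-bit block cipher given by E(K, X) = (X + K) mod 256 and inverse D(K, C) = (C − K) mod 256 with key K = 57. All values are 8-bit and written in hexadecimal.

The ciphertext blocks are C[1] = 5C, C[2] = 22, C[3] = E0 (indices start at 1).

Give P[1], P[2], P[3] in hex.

ECB decryption: P_i = D(K, C_i).
P[1]: D(K, 5C) = 05.
P[2]: D(K, 22) = CB.
P[3]: D(K, E0) = 89.

P[1] = 05, P[2] = CB, P[3] = 89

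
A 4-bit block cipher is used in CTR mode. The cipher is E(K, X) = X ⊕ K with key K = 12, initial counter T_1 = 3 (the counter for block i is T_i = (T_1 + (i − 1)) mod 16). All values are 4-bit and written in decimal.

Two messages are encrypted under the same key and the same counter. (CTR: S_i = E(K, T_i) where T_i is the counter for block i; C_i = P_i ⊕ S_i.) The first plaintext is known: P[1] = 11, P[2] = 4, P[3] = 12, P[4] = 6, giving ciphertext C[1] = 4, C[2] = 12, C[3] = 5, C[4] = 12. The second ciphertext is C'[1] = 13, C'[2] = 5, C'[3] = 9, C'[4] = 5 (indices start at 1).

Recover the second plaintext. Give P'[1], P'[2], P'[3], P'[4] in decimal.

P'[1] = 2, P'[2] = 13, P'[3] = 0, P'[4] = 15

In CTR with a reused counter, both messages share the same keystream S_i, so C_i ⊕ C'_i = P_i ⊕ P'_i and thus P'_i = P_i ⊕ C_i ⊕ C'_i.
P'[1]: 11 ⊕ 4 ⊕ 13 = 2.
P'[2]: 4 ⊕ 12 ⊕ 5 = 13.
P'[3]: 12 ⊕ 5 ⊕ 9 = 0.
P'[4]: 6 ⊕ 12 ⊕ 5 = 15.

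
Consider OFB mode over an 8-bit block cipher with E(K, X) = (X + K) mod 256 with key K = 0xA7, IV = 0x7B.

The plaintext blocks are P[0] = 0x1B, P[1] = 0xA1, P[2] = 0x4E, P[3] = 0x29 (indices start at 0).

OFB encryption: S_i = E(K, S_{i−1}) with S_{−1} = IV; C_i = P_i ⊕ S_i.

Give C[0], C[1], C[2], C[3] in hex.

C[0]: S = E(K, 0x7B) = 0x22; 0x1B ⊕ 0x22 = 0x39.
C[1]: S = E(K, 0x22) = 0xC9; 0xA1 ⊕ 0xC9 = 0x68.
C[2]: S = E(K, 0xC9) = 0x70; 0x4E ⊕ 0x70 = 0x3E.
C[3]: S = E(K, 0x70) = 0x17; 0x29 ⊕ 0x17 = 0x3E.

C[0] = 0x39, C[1] = 0x68, C[2] = 0x3E, C[3] = 0x3E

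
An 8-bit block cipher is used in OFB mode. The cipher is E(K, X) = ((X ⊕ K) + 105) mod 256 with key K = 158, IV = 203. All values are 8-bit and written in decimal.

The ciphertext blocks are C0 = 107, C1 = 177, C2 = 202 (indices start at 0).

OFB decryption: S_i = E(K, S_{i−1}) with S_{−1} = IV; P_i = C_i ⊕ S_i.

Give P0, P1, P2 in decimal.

P0: S = E(K, 203) = 190; 107 ⊕ 190 = 213.
P1: S = E(K, 190) = 137; 177 ⊕ 137 = 56.
P2: S = E(K, 137) = 128; 202 ⊕ 128 = 74.

P0 = 213, P1 = 56, P2 = 74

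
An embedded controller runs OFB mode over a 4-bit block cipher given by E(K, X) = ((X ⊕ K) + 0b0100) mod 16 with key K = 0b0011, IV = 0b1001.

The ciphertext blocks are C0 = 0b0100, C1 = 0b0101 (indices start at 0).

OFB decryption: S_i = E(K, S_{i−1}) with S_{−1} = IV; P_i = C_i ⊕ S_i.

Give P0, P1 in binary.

P0: S = E(K, 0b1001) = 0b1110; 0b0100 ⊕ 0b1110 = 0b1010.
P1: S = E(K, 0b1110) = 0b0001; 0b0101 ⊕ 0b0001 = 0b0100.

P0 = 0b1010, P1 = 0b0100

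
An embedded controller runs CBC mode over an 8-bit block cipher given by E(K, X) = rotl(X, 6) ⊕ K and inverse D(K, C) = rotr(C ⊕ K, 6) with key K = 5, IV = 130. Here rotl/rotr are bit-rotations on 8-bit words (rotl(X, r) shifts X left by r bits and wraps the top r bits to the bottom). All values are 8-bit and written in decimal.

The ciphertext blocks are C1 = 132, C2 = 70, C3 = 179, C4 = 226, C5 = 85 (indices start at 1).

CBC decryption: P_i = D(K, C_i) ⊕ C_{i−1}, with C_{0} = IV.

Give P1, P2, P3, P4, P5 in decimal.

P1: D(K, 132) = 6; 6 ⊕ 130 = 132.
P2: D(K, 70) = 13; 13 ⊕ 132 = 137.
P3: D(K, 179) = 218; 218 ⊕ 70 = 156.
P4: D(K, 226) = 159; 159 ⊕ 179 = 44.
P5: D(K, 85) = 65; 65 ⊕ 226 = 163.

P1 = 132, P2 = 137, P3 = 156, P4 = 44, P5 = 163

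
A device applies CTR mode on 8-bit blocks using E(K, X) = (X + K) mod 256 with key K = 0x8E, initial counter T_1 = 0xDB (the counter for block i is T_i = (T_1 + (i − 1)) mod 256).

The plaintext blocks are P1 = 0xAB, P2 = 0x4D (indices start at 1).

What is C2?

CTR encryption: S_i = E(K, T_i) where T_i is the counter for block i; C_i = P_i ⊕ S_i.
C1: T = 0xDB, S = E(K, T) = 0x69; 0xAB ⊕ 0x69 = 0xC2.
C2: T = 0xDC, S = E(K, T) = 0x6A; 0x4D ⊕ 0x6A = 0x27.

C2 = 0x27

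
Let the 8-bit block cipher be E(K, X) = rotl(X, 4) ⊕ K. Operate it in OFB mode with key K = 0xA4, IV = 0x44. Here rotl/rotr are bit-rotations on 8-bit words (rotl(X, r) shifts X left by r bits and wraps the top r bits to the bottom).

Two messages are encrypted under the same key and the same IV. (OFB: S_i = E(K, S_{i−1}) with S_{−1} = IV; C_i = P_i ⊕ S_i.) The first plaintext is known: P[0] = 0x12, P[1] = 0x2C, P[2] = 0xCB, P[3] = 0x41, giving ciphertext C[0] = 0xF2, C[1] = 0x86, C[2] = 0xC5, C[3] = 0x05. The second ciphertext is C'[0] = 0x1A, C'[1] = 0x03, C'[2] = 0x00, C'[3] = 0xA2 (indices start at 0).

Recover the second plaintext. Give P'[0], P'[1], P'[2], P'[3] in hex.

In OFB with a reused IV, both messages share the same keystream S_i, so C_i ⊕ C'_i = P_i ⊕ P'_i and thus P'_i = P_i ⊕ C_i ⊕ C'_i.
P'[0]: 0x12 ⊕ 0xF2 ⊕ 0x1A = 0xFA.
P'[1]: 0x2C ⊕ 0x86 ⊕ 0x03 = 0xA9.
P'[2]: 0xCB ⊕ 0xC5 ⊕ 0x00 = 0x0E.
P'[3]: 0x41 ⊕ 0x05 ⊕ 0xA2 = 0xE6.

P'[0] = 0xFA, P'[1] = 0xA9, P'[2] = 0x0E, P'[3] = 0xE6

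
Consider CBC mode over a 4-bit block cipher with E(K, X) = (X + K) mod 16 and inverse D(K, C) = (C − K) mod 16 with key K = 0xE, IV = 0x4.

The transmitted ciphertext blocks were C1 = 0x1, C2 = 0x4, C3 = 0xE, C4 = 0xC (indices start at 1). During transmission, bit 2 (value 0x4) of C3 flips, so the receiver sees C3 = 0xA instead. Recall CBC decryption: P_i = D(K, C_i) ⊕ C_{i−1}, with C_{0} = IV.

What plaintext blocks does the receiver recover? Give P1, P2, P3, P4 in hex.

P1 = 0x7, P2 = 0x7, P3 = 0x8, P4 = 0x4

Only C3 changed, to 0xA. In CBC, a change in C_i garbles P_i and flips the same bit in P_{i+1}. Decrypting the received ciphertext:
P1: D(K, 0x1) = 0x3; 0x3 ⊕ 0x4 = 0x7.
P2: D(K, 0x4) = 0x6; 0x6 ⊕ 0x1 = 0x7.
P3: D(K, 0xA) = 0xC; 0xC ⊕ 0x4 = 0x8.
P4: D(K, 0xC) = 0xE; 0xE ⊕ 0xA = 0x4.
Blocks that differ from the original plaintext: P3, P4.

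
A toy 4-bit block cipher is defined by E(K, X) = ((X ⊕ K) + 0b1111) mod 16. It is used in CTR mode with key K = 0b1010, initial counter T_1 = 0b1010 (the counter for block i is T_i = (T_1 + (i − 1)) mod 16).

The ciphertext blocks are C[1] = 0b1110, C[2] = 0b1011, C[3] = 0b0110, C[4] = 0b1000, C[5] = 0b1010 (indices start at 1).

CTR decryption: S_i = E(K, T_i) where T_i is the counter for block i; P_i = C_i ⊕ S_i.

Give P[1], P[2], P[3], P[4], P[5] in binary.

P[1]: T = 0b1010, S = E(K, T) = 0b1111; 0b1110 ⊕ 0b1111 = 0b0001.
P[2]: T = 0b1011, S = E(K, T) = 0b0000; 0b1011 ⊕ 0b0000 = 0b1011.
P[3]: T = 0b1100, S = E(K, T) = 0b0101; 0b0110 ⊕ 0b0101 = 0b0011.
P[4]: T = 0b1101, S = E(K, T) = 0b0110; 0b1000 ⊕ 0b0110 = 0b1110.
P[5]: T = 0b1110, S = E(K, T) = 0b0011; 0b1010 ⊕ 0b0011 = 0b1001.

P[1] = 0b0001, P[2] = 0b1011, P[3] = 0b0011, P[4] = 0b1110, P[5] = 0b1001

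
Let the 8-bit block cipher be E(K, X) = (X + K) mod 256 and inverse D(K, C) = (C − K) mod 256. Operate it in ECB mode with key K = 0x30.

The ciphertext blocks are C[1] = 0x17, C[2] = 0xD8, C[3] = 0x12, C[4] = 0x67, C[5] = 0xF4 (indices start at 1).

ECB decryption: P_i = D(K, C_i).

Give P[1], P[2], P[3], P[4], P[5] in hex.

P[1]: D(K, 0x17) = 0xE7.
P[2]: D(K, 0xD8) = 0xA8.
P[3]: D(K, 0x12) = 0xE2.
P[4]: D(K, 0x67) = 0x37.
P[5]: D(K, 0xF4) = 0xC4.

P[1] = 0xE7, P[2] = 0xA8, P[3] = 0xE2, P[4] = 0x37, P[5] = 0xC4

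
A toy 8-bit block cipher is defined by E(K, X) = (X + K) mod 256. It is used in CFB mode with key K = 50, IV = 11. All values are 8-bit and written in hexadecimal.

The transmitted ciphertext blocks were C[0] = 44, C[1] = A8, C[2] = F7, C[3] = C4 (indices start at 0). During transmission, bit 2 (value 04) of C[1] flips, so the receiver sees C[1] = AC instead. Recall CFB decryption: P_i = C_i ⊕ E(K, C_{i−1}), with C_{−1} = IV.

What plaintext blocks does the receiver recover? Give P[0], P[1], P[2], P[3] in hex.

P[0] = 25, P[1] = 38, P[2] = 0B, P[3] = 83

Only C[1] changed, to AC. In CFB, a change in C_i flips the same bit in P_i and garbles P_{i+1}. Decrypting the received ciphertext:
P[0]: E(K, 11) = 61; 44 ⊕ 61 = 25.
P[1]: E(K, 44) = 94; AC ⊕ 94 = 38.
P[2]: E(K, AC) = FC; F7 ⊕ FC = 0B.
P[3]: E(K, F7) = 47; C4 ⊕ 47 = 83.
Blocks that differ from the original plaintext: P[1], P[2].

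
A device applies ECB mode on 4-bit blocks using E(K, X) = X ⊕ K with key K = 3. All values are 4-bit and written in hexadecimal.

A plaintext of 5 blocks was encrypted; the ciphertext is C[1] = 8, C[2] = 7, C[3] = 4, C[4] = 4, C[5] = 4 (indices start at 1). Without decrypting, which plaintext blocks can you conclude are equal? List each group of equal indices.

ECB encrypts each block independently with the same key, so equal ciphertext blocks imply equal plaintext blocks.
C[3] = C[4] = C[5] = 4, so P[3] = P[4] = P[5].

P[3] = P[4] = P[5]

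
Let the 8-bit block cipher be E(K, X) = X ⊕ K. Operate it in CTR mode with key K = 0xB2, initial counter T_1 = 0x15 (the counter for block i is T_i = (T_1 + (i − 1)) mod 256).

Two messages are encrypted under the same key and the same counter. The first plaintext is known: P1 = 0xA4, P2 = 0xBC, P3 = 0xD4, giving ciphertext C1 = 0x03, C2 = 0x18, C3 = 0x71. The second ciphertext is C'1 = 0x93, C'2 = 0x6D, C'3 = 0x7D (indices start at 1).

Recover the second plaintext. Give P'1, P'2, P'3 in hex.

P'1 = 0x34, P'2 = 0xC9, P'3 = 0xD8

In CTR with a reused counter, both messages share the same keystream S_i, so C_i ⊕ C'_i = P_i ⊕ P'_i and thus P'_i = P_i ⊕ C_i ⊕ C'_i.
P'1: 0xA4 ⊕ 0x03 ⊕ 0x93 = 0x34.
P'2: 0xBC ⊕ 0x18 ⊕ 0x6D = 0xC9.
P'3: 0xD4 ⊕ 0x71 ⊕ 0x7D = 0xD8.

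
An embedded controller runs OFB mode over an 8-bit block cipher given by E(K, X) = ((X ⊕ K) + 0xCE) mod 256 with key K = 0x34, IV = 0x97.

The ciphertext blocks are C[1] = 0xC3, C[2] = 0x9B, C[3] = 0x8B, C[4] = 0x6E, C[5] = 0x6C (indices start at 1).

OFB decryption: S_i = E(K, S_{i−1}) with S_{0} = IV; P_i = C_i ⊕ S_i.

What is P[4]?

P[1]: S = E(K, 0x97) = 0x71; 0xC3 ⊕ 0x71 = 0xB2.
P[2]: S = E(K, 0x71) = 0x13; 0x9B ⊕ 0x13 = 0x88.
P[3]: S = E(K, 0x13) = 0xF5; 0x8B ⊕ 0xF5 = 0x7E.
P[4]: S = E(K, 0xF5) = 0x8F; 0x6E ⊕ 0x8F = 0xE1.

P[4] = 0xE1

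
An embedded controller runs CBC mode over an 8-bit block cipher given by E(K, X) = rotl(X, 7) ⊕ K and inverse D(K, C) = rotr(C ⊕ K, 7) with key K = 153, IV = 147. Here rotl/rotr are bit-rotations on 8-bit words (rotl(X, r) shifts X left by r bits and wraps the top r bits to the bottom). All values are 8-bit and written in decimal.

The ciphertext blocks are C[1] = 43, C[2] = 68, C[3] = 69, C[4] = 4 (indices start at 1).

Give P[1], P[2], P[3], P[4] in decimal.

P[1] = 246, P[2] = 144, P[3] = 253, P[4] = 126

CBC decryption: P_i = D(K, C_i) ⊕ C_{i−1}, with C_{0} = IV.
P[1]: D(K, 43) = 101; 101 ⊕ 147 = 246.
P[2]: D(K, 68) = 187; 187 ⊕ 43 = 144.
P[3]: D(K, 69) = 185; 185 ⊕ 68 = 253.
P[4]: D(K, 4) = 59; 59 ⊕ 69 = 126.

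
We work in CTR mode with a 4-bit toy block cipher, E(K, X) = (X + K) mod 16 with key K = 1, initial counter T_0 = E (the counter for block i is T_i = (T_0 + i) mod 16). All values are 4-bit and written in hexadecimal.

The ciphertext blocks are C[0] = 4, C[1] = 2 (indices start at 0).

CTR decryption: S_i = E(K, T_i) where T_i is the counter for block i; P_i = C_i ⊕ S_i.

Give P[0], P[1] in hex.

P[0] = B, P[1] = 2

P[0]: T = E, S = E(K, T) = F; 4 ⊕ F = B.
P[1]: T = F, S = E(K, T) = 0; 2 ⊕ 0 = 2.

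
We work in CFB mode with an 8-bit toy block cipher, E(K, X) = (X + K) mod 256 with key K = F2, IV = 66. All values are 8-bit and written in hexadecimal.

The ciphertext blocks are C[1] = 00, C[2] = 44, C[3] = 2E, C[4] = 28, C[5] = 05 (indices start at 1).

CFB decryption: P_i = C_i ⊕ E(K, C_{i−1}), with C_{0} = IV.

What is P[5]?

P[5] = 1F

P[5]: E(K, 28) = 1A; 05 ⊕ 1A = 1F.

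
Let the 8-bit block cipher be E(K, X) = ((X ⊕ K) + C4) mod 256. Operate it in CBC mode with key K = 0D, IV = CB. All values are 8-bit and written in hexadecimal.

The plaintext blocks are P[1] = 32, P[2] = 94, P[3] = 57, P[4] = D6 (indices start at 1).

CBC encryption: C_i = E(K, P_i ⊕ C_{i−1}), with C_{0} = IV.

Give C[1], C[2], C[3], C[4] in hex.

C[1]: P[1] ⊕ CB = F9; E(K, F9) = B8.
C[2]: P[2] ⊕ B8 = 2C; E(K, 2C) = E5.
C[3]: P[3] ⊕ E5 = B2; E(K, B2) = 83.
C[4]: P[4] ⊕ 83 = 55; E(K, 55) = 1C.

C[1] = B8, C[2] = E5, C[3] = 83, C[4] = 1C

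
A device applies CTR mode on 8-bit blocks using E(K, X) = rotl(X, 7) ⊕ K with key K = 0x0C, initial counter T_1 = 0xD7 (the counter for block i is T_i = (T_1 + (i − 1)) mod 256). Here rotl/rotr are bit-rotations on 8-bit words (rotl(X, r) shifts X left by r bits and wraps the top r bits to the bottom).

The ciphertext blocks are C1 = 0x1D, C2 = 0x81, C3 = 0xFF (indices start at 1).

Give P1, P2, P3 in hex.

CTR decryption: S_i = E(K, T_i) where T_i is the counter for block i; P_i = C_i ⊕ S_i.
P1: T = 0xD7, S = E(K, T) = 0xE7; 0x1D ⊕ 0xE7 = 0xFA.
P2: T = 0xD8, S = E(K, T) = 0x60; 0x81 ⊕ 0x60 = 0xE1.
P3: T = 0xD9, S = E(K, T) = 0xE0; 0xFF ⊕ 0xE0 = 0x1F.

P1 = 0xFA, P2 = 0xE1, P3 = 0x1F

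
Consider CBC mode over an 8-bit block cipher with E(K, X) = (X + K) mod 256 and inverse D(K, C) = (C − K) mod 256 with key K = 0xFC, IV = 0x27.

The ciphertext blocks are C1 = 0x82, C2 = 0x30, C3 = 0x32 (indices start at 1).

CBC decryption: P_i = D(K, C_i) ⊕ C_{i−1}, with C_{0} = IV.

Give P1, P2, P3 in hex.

P1: D(K, 0x82) = 0x86; 0x86 ⊕ 0x27 = 0xA1.
P2: D(K, 0x30) = 0x34; 0x34 ⊕ 0x82 = 0xB6.
P3: D(K, 0x32) = 0x36; 0x36 ⊕ 0x30 = 0x06.

P1 = 0xA1, P2 = 0xB6, P3 = 0x06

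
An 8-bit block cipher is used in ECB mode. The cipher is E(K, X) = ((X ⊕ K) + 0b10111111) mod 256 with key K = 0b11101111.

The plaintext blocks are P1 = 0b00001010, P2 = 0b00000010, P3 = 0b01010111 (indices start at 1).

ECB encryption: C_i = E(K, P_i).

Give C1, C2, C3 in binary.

C1 = 0b10100100, C2 = 0b10101100, C3 = 0b01110111

C1: E(K, 0b00001010) = 0b10100100.
C2: E(K, 0b00000010) = 0b10101100.
C3: E(K, 0b01010111) = 0b01110111.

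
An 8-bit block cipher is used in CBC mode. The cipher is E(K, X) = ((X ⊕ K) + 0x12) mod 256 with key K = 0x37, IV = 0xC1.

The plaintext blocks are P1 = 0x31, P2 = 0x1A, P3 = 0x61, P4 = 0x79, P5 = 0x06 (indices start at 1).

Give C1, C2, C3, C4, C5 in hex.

CBC encryption: C_i = E(K, P_i ⊕ C_{i−1}), with C_{0} = IV.
C1: P1 ⊕ 0xC1 = 0xF0; E(K, 0xF0) = 0xD9.
C2: P2 ⊕ 0xD9 = 0xC3; E(K, 0xC3) = 0x06.
C3: P3 ⊕ 0x06 = 0x67; E(K, 0x67) = 0x62.
C4: P4 ⊕ 0x62 = 0x1B; E(K, 0x1B) = 0x3E.
C5: P5 ⊕ 0x3E = 0x38; E(K, 0x38) = 0x21.

C1 = 0xD9, C2 = 0x06, C3 = 0x62, C4 = 0x3E, C5 = 0x21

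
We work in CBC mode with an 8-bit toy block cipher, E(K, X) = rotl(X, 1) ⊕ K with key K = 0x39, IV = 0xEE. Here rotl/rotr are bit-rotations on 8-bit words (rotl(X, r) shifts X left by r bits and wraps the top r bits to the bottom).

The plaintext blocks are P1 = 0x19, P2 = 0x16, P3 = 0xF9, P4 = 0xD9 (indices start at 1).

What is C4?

C4 = 0xFD

CBC encryption: C_i = E(K, P_i ⊕ C_{i−1}), with C_{0} = IV.
C1: P1 ⊕ 0xEE = 0xF7; E(K, 0xF7) = 0xD6.
C2: P2 ⊕ 0xD6 = 0xC0; E(K, 0xC0) = 0xB8.
C3: P3 ⊕ 0xB8 = 0x41; E(K, 0x41) = 0xBB.
C4: P4 ⊕ 0xBB = 0x62; E(K, 0x62) = 0xFD.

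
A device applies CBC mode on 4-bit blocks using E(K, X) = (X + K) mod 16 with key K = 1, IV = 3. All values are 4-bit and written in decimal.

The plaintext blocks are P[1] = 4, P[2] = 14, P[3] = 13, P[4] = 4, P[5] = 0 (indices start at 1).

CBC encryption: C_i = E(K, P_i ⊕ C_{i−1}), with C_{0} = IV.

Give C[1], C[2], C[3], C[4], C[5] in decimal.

C[1] = 8, C[2] = 7, C[3] = 11, C[4] = 0, C[5] = 1

C[1]: P[1] ⊕ 3 = 7; E(K, 7) = 8.
C[2]: P[2] ⊕ 8 = 6; E(K, 6) = 7.
C[3]: P[3] ⊕ 7 = 10; E(K, 10) = 11.
C[4]: P[4] ⊕ 11 = 15; E(K, 15) = 0.
C[5]: P[5] ⊕ 0 = 0; E(K, 0) = 1.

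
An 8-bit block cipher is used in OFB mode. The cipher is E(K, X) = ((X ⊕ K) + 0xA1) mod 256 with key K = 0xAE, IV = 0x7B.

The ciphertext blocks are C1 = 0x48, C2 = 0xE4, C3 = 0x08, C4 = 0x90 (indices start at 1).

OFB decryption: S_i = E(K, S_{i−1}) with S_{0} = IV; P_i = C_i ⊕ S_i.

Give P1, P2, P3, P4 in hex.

P1: S = E(K, 0x7B) = 0x76; 0x48 ⊕ 0x76 = 0x3E.
P2: S = E(K, 0x76) = 0x79; 0xE4 ⊕ 0x79 = 0x9D.
P3: S = E(K, 0x79) = 0x78; 0x08 ⊕ 0x78 = 0x70.
P4: S = E(K, 0x78) = 0x77; 0x90 ⊕ 0x77 = 0xE7.

P1 = 0x3E, P2 = 0x9D, P3 = 0x70, P4 = 0xE7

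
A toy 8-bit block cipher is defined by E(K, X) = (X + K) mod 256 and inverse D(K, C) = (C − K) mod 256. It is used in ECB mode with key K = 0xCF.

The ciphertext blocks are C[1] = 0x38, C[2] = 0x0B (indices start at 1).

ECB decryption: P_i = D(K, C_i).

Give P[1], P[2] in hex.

P[1]: D(K, 0x38) = 0x69.
P[2]: D(K, 0x0B) = 0x3C.

P[1] = 0x69, P[2] = 0x3C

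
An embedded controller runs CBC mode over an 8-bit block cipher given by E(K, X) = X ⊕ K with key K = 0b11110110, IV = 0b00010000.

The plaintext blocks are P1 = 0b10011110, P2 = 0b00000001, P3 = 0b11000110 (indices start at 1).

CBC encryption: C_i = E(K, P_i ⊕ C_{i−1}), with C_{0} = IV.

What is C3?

C1: P1 ⊕ 0b00010000 = 0b10001110; E(K, 0b10001110) = 0b01111000.
C2: P2 ⊕ 0b01111000 = 0b01111001; E(K, 0b01111001) = 0b10001111.
C3: P3 ⊕ 0b10001111 = 0b01001001; E(K, 0b01001001) = 0b10111111.

C3 = 0b10111111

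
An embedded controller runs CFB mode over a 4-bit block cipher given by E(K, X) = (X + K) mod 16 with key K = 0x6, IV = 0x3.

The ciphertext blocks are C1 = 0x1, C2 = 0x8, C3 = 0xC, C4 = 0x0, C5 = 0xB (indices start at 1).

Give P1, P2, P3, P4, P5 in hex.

P1 = 0x8, P2 = 0xF, P3 = 0x2, P4 = 0x2, P5 = 0xD

CFB decryption: P_i = C_i ⊕ E(K, C_{i−1}), with C_{0} = IV.
P1: E(K, 0x3) = 0x9; 0x1 ⊕ 0x9 = 0x8.
P2: E(K, 0x1) = 0x7; 0x8 ⊕ 0x7 = 0xF.
P3: E(K, 0x8) = 0xE; 0xC ⊕ 0xE = 0x2.
P4: E(K, 0xC) = 0x2; 0x0 ⊕ 0x2 = 0x2.
P5: E(K, 0x0) = 0x6; 0xB ⊕ 0x6 = 0xD.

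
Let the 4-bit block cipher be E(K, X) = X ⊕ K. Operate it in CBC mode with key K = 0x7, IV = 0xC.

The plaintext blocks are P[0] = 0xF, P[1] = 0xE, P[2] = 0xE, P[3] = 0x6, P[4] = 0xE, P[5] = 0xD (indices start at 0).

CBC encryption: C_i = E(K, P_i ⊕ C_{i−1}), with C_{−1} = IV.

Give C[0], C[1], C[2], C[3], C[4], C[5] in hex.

C[0]: P[0] ⊕ 0xC = 0x3; E(K, 0x3) = 0x4.
C[1]: P[1] ⊕ 0x4 = 0xA; E(K, 0xA) = 0xD.
C[2]: P[2] ⊕ 0xD = 0x3; E(K, 0x3) = 0x4.
C[3]: P[3] ⊕ 0x4 = 0x2; E(K, 0x2) = 0x5.
C[4]: P[4] ⊕ 0x5 = 0xB; E(K, 0xB) = 0xC.
C[5]: P[5] ⊕ 0xC = 0x1; E(K, 0x1) = 0x6.

C[0] = 0x4, C[1] = 0xD, C[2] = 0x4, C[3] = 0x5, C[4] = 0xC, C[5] = 0x6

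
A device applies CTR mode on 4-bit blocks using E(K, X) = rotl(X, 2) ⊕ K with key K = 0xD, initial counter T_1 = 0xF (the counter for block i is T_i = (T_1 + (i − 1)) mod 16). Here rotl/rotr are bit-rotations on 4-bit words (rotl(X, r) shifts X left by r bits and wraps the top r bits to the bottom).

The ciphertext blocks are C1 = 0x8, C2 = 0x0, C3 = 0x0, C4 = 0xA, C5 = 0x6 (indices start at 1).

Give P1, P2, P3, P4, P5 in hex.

CTR decryption: S_i = E(K, T_i) where T_i is the counter for block i; P_i = C_i ⊕ S_i.
P1: T = 0xF, S = E(K, T) = 0x2; 0x8 ⊕ 0x2 = 0xA.
P2: T = 0x0, S = E(K, T) = 0xD; 0x0 ⊕ 0xD = 0xD.
P3: T = 0x1, S = E(K, T) = 0x9; 0x0 ⊕ 0x9 = 0x9.
P4: T = 0x2, S = E(K, T) = 0x5; 0xA ⊕ 0x5 = 0xF.
P5: T = 0x3, S = E(K, T) = 0x1; 0x6 ⊕ 0x1 = 0x7.

P1 = 0xA, P2 = 0xD, P3 = 0x9, P4 = 0xF, P5 = 0x7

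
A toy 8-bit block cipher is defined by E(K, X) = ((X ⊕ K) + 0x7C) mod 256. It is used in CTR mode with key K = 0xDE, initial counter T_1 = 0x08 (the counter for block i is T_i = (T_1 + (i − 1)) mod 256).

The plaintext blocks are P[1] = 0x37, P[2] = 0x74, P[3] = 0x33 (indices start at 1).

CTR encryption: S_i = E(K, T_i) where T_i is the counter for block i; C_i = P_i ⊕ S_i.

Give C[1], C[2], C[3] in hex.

C[1] = 0x65, C[2] = 0x27, C[3] = 0x63

C[1]: T = 0x08, S = E(K, T) = 0x52; 0x37 ⊕ 0x52 = 0x65.
C[2]: T = 0x09, S = E(K, T) = 0x53; 0x74 ⊕ 0x53 = 0x27.
C[3]: T = 0x0A, S = E(K, T) = 0x50; 0x33 ⊕ 0x50 = 0x63.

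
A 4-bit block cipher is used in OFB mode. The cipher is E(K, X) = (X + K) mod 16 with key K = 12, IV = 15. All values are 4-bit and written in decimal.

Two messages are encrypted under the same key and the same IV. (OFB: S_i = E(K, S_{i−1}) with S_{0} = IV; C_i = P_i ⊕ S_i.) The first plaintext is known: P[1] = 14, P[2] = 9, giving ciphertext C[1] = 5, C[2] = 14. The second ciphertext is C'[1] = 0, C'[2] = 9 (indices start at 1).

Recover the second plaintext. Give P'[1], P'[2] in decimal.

P'[1] = 11, P'[2] = 14

In OFB with a reused IV, both messages share the same keystream S_i, so C_i ⊕ C'_i = P_i ⊕ P'_i and thus P'_i = P_i ⊕ C_i ⊕ C'_i.
P'[1]: 14 ⊕ 5 ⊕ 0 = 11.
P'[2]: 9 ⊕ 14 ⊕ 9 = 14.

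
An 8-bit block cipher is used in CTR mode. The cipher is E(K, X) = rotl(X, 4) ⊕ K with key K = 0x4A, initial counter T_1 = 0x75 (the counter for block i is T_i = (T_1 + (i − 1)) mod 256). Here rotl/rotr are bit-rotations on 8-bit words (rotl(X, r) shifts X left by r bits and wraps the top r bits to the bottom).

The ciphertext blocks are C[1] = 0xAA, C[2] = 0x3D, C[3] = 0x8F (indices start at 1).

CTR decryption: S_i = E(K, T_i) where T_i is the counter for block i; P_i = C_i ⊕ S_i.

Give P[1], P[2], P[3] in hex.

P[1]: T = 0x75, S = E(K, T) = 0x1D; 0xAA ⊕ 0x1D = 0xB7.
P[2]: T = 0x76, S = E(K, T) = 0x2D; 0x3D ⊕ 0x2D = 0x10.
P[3]: T = 0x77, S = E(K, T) = 0x3D; 0x8F ⊕ 0x3D = 0xB2.

P[1] = 0xB7, P[2] = 0x10, P[3] = 0xB2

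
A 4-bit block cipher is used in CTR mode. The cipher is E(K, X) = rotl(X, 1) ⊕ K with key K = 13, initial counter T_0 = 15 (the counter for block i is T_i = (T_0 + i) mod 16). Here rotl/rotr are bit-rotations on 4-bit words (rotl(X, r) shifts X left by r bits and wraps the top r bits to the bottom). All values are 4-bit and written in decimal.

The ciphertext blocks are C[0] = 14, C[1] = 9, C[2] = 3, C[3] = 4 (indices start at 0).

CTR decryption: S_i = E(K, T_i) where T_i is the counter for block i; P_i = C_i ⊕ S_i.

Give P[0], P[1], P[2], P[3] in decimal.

P[0]: T = 15, S = E(K, T) = 2; 14 ⊕ 2 = 12.
P[1]: T = 0, S = E(K, T) = 13; 9 ⊕ 13 = 4.
P[2]: T = 1, S = E(K, T) = 15; 3 ⊕ 15 = 12.
P[3]: T = 2, S = E(K, T) = 9; 4 ⊕ 9 = 13.

P[0] = 12, P[1] = 4, P[2] = 12, P[3] = 13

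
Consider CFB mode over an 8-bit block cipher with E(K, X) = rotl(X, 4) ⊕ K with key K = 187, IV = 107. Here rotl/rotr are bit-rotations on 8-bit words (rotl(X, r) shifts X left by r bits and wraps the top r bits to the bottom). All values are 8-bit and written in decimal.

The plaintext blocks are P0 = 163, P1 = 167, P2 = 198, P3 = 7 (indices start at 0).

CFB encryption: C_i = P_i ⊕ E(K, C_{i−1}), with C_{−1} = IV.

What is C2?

C0: E(K, 107) = 13; 163 ⊕ 13 = 174.
C1: E(K, 174) = 81; 167 ⊕ 81 = 246.
C2: E(K, 246) = 212; 198 ⊕ 212 = 18.

C2 = 18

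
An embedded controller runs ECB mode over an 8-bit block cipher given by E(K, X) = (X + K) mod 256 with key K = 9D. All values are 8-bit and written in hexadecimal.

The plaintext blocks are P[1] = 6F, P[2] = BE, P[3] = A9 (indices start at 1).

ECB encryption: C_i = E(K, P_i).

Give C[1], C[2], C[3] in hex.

C[1]: E(K, 6F) = 0C.
C[2]: E(K, BE) = 5B.
C[3]: E(K, A9) = 46.

C[1] = 0C, C[2] = 5B, C[3] = 46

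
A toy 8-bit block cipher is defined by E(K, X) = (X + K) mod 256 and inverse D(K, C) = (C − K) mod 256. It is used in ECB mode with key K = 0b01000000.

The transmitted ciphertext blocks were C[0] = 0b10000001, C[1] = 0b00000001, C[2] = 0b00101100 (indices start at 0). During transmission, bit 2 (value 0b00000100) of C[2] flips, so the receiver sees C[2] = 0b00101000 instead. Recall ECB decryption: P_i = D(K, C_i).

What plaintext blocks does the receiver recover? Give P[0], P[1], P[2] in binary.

Only C[2] changed, to 0b00101000. In ECB, a change in C_i affects only P_i. Decrypting the received ciphertext:
P[0]: D(K, 0b10000001) = 0b01000001.
P[1]: D(K, 0b00000001) = 0b11000001.
P[2]: D(K, 0b00101000) = 0b11101000.
Blocks that differ from the original plaintext: P[2].

P[0] = 0b01000001, P[1] = 0b11000001, P[2] = 0b11101000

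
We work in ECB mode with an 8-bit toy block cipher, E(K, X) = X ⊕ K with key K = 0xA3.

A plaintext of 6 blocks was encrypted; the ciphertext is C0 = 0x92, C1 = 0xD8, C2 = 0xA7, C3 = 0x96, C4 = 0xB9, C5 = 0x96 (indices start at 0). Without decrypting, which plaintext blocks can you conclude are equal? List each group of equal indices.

ECB encrypts each block independently with the same key, so equal ciphertext blocks imply equal plaintext blocks.
C3 = C5 = 0x96, so P3 = P5.

P3 = P5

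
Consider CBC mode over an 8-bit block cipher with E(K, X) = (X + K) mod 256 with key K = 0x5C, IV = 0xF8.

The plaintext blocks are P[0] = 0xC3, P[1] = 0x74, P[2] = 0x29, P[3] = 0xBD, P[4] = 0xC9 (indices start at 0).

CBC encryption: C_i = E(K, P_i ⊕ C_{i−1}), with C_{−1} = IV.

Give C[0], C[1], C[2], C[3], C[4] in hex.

C[0]: P[0] ⊕ 0xF8 = 0x3B; E(K, 0x3B) = 0x97.
C[1]: P[1] ⊕ 0x97 = 0xE3; E(K, 0xE3) = 0x3F.
C[2]: P[2] ⊕ 0x3F = 0x16; E(K, 0x16) = 0x72.
C[3]: P[3] ⊕ 0x72 = 0xCF; E(K, 0xCF) = 0x2B.
C[4]: P[4] ⊕ 0x2B = 0xE2; E(K, 0xE2) = 0x3E.

C[0] = 0x97, C[1] = 0x3F, C[2] = 0x72, C[3] = 0x2B, C[4] = 0x3E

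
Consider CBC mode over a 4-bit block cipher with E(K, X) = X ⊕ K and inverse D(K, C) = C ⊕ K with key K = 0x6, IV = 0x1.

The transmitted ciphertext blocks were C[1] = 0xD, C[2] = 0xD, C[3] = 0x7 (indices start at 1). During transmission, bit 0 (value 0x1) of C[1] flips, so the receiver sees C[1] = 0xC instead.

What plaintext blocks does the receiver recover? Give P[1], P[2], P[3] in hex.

P[1] = 0xB, P[2] = 0x7, P[3] = 0xC

CBC decryption: P_i = D(K, C_i) ⊕ C_{i−1}, with C_{0} = IV.
Only C[1] changed, to 0xC. In CBC, a change in C_i garbles P_i and flips the same bit in P_{i+1}. Decrypting the received ciphertext:
P[1]: D(K, 0xC) = 0xA; 0xA ⊕ 0x1 = 0xB.
P[2]: D(K, 0xD) = 0xB; 0xB ⊕ 0xC = 0x7.
P[3]: D(K, 0x7) = 0x1; 0x1 ⊕ 0xD = 0xC.
Blocks that differ from the original plaintext: P[1], P[2].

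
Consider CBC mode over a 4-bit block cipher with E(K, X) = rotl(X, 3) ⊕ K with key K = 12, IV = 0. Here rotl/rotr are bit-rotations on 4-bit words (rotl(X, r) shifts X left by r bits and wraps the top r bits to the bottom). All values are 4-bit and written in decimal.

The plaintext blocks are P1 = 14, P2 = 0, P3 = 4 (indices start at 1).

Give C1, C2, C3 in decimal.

CBC encryption: C_i = E(K, P_i ⊕ C_{i−1}), with C_{0} = IV.
C1: P1 ⊕ 0 = 14; E(K, 14) = 11.
C2: P2 ⊕ 11 = 11; E(K, 11) = 1.
C3: P3 ⊕ 1 = 5; E(K, 5) = 6.

C1 = 11, C2 = 1, C3 = 6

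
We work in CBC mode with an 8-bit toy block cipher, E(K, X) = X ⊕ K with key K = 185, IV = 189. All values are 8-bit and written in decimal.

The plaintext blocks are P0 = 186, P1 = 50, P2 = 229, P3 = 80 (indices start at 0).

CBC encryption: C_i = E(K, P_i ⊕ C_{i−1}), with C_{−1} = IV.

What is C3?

C3 = 128

C0: P0 ⊕ 189 = 7; E(K, 7) = 190.
C1: P1 ⊕ 190 = 140; E(K, 140) = 53.
C2: P2 ⊕ 53 = 208; E(K, 208) = 105.
C3: P3 ⊕ 105 = 57; E(K, 57) = 128.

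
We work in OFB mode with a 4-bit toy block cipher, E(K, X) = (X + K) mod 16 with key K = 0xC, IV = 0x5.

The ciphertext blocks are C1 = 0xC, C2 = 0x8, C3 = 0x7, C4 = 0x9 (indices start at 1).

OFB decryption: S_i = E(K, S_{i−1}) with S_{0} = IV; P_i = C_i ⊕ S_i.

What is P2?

P1: S = E(K, 0x5) = 0x1; 0xC ⊕ 0x1 = 0xD.
P2: S = E(K, 0x1) = 0xD; 0x8 ⊕ 0xD = 0x5.

P2 = 0x5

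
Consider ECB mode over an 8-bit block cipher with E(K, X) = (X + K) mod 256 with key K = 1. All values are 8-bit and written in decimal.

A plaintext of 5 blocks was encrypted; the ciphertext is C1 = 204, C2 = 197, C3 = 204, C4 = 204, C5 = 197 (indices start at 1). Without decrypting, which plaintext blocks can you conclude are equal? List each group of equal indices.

ECB encrypts each block independently with the same key, so equal ciphertext blocks imply equal plaintext blocks.
C1 = C3 = C4 = 204, so P1 = P3 = P4.
C2 = C5 = 197, so P2 = P5.

P1 = P3 = P4; P2 = P5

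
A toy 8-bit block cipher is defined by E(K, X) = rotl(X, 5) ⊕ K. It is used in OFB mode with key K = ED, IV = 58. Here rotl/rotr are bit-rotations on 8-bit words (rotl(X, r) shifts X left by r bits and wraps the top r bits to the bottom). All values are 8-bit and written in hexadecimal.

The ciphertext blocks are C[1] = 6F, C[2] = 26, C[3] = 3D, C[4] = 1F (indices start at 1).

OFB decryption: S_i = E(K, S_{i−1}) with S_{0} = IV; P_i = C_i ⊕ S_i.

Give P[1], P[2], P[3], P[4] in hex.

P[1]: S = E(K, 58) = E6; 6F ⊕ E6 = 89.
P[2]: S = E(K, E6) = 31; 26 ⊕ 31 = 17.
P[3]: S = E(K, 31) = CB; 3D ⊕ CB = F6.
P[4]: S = E(K, CB) = 94; 1F ⊕ 94 = 8B.

P[1] = 89, P[2] = 17, P[3] = F6, P[4] = 8B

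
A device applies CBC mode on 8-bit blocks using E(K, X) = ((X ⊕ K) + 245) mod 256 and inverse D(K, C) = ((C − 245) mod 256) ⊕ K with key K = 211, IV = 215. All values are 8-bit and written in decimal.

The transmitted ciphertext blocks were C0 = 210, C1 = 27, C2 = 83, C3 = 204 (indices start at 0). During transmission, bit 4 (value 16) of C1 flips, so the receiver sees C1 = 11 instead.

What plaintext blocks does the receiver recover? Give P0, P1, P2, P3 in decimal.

CBC decryption: P_i = D(K, C_i) ⊕ C_{i−1}, with C_{−1} = IV.
Only C1 changed, to 11. In CBC, a change in C_i garbles P_i and flips the same bit in P_{i+1}. Decrypting the received ciphertext:
P0: D(K, 210) = 14; 14 ⊕ 215 = 217.
P1: D(K, 11) = 197; 197 ⊕ 210 = 23.
P2: D(K, 83) = 141; 141 ⊕ 11 = 134.
P3: D(K, 204) = 4; 4 ⊕ 83 = 87.
Blocks that differ from the original plaintext: P1, P2.

P0 = 217, P1 = 23, P2 = 134, P3 = 87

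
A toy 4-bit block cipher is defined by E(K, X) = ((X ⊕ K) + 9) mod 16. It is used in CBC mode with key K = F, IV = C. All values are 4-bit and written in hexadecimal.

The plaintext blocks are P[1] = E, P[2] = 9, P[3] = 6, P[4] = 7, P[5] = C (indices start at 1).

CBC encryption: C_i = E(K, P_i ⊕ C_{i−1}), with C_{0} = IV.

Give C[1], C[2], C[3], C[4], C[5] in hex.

C[1] = 6, C[2] = 9, C[3] = 9, C[4] = A, C[5] = 2

C[1]: P[1] ⊕ C = 2; E(K, 2) = 6.
C[2]: P[2] ⊕ 6 = F; E(K, F) = 9.
C[3]: P[3] ⊕ 9 = F; E(K, F) = 9.
C[4]: P[4] ⊕ 9 = E; E(K, E) = A.
C[5]: P[5] ⊕ A = 6; E(K, 6) = 2.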